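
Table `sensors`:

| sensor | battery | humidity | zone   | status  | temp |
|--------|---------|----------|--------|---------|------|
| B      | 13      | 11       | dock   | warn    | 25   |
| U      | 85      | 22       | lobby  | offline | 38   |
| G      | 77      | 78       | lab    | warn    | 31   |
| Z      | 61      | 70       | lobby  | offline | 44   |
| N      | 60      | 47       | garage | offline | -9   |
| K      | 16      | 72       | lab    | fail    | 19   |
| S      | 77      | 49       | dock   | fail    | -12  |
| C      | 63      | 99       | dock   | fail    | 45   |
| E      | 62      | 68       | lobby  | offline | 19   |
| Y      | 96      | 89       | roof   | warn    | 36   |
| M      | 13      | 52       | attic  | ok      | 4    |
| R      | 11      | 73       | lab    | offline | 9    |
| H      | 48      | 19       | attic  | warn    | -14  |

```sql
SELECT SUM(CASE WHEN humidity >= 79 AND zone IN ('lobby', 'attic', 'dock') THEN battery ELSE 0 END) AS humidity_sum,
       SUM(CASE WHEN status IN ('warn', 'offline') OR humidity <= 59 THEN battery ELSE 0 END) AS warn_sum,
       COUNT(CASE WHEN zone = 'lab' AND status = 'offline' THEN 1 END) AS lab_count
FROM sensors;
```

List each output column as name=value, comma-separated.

[humidity_sum: humidity >= 79 AND zone IN ('lobby', 'attic', 'dock')]
sensor=B: ✗
sensor=U: ✗
sensor=G: ✗
sensor=Z: ✗
sensor=N: ✗
sensor=K: ✗
sensor=S: ✗
sensor=C: ✓ → 63
sensor=E: ✗
sensor=Y: ✗
sensor=M: ✗
sensor=R: ✗
sensor=H: ✗
humidity_sum = 63
—
[warn_sum: status IN ('warn', 'offline') OR humidity <= 59]
sensor=B: ✓ → 13
sensor=U: ✓ → 85
sensor=G: ✓ → 77
sensor=Z: ✓ → 61
sensor=N: ✓ → 60
sensor=K: ✗
sensor=S: ✓ → 77
sensor=C: ✗
sensor=E: ✓ → 62
sensor=Y: ✓ → 96
sensor=M: ✓ → 13
sensor=R: ✓ → 11
sensor=H: ✓ → 48
warn_sum = 13 + 85 + 77 + 61 + 60 + 77 + 62 + 96 + 13 + 11 + 48 = 603
—
[lab_count: zone = 'lab' AND status = 'offline']
sensor=B: ✗
sensor=U: ✗
sensor=G: ✗
sensor=Z: ✗
sensor=N: ✗
sensor=K: ✗
sensor=S: ✗
sensor=C: ✗
sensor=E: ✗
sensor=Y: ✗
sensor=M: ✗
sensor=R: ✓ → 1
sensor=H: ✗
lab_count = COUNT(1) = 1

humidity_sum=63, warn_sum=603, lab_count=1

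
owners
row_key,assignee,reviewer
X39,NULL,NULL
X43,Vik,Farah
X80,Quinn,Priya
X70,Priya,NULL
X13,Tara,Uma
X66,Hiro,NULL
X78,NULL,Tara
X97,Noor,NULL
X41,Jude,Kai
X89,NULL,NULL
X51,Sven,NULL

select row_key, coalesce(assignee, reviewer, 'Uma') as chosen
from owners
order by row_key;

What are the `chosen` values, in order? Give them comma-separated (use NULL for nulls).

row_key=X13: assignee=Tara → Tara
row_key=X39: assignee=NULL, reviewer=NULL, → literal Uma → Uma
row_key=X41: assignee=Jude → Jude
row_key=X43: assignee=Vik → Vik
row_key=X51: assignee=Sven → Sven
row_key=X66: assignee=Hiro → Hiro
row_key=X70: assignee=Priya → Priya
row_key=X78: assignee=NULL, reviewer=Tara → Tara
row_key=X80: assignee=Quinn → Quinn
row_key=X89: assignee=NULL, reviewer=NULL, → literal Uma → Uma
row_key=X97: assignee=Noor → Noor

Tara, Uma, Jude, Vik, Sven, Hiro, Priya, Tara, Quinn, Uma, Noor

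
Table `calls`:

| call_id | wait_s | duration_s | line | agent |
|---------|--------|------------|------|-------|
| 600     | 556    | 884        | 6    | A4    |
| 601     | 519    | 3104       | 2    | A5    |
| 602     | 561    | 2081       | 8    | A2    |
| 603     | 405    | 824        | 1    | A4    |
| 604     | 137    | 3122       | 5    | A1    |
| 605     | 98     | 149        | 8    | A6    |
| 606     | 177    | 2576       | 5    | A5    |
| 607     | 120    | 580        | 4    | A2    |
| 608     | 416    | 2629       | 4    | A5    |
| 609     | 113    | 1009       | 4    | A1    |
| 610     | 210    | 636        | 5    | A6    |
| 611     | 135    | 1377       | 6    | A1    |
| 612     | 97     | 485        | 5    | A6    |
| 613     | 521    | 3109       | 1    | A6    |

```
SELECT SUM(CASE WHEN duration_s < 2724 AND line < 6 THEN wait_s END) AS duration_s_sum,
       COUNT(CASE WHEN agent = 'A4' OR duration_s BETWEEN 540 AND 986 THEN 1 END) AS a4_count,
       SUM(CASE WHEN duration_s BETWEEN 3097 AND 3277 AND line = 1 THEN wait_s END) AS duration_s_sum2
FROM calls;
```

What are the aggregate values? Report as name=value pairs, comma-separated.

[duration_s_sum: duration_s < 2724 AND line < 6]
call_id=600: ✗
call_id=601: ✗
call_id=602: ✗
call_id=603: ✓ → 405
call_id=604: ✗
call_id=605: ✗
call_id=606: ✓ → 177
call_id=607: ✓ → 120
call_id=608: ✓ → 416
call_id=609: ✓ → 113
call_id=610: ✓ → 210
call_id=611: ✗
call_id=612: ✓ → 97
call_id=613: ✗
duration_s_sum = 405 + 177 + 120 + 416 + 113 + 210 + 97 = 1538
—
[a4_count: agent = 'A4' OR duration_s BETWEEN 540 AND 986]
call_id=600: ✓ → 1
call_id=601: ✗
call_id=602: ✗
call_id=603: ✓ → 1
call_id=604: ✗
call_id=605: ✗
call_id=606: ✗
call_id=607: ✓ → 1
call_id=608: ✗
call_id=609: ✗
call_id=610: ✓ → 1
call_id=611: ✗
call_id=612: ✗
call_id=613: ✗
a4_count = COUNT(1, 1, 1, 1) = 4
—
[duration_s_sum2: duration_s BETWEEN 3097 AND 3277 AND line = 1]
call_id=600: ✗
call_id=601: ✗
call_id=602: ✗
call_id=603: ✗
call_id=604: ✗
call_id=605: ✗
call_id=606: ✗
call_id=607: ✗
call_id=608: ✗
call_id=609: ✗
call_id=610: ✗
call_id=611: ✗
call_id=612: ✗
call_id=613: ✓ → 521
duration_s_sum2 = 521

duration_s_sum=1538, a4_count=4, duration_s_sum2=521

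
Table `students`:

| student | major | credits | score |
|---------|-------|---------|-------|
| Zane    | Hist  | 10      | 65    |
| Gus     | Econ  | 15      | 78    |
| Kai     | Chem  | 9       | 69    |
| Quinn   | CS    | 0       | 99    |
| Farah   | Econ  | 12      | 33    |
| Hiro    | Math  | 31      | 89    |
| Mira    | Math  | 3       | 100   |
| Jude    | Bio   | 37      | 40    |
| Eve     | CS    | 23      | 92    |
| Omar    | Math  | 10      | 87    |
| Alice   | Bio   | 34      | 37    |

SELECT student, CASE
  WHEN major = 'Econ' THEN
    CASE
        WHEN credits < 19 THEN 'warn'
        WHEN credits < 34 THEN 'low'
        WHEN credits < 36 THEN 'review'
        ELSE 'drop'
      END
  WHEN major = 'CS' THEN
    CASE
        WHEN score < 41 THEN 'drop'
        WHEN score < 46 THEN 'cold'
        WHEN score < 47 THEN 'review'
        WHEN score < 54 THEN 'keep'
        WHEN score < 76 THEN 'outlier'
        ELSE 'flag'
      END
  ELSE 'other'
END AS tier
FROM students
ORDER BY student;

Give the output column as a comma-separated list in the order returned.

student=Alice: major='Bio' → outer ELSE → other
student=Eve: major='CS' → inner[ELSE] → flag
student=Farah: major='Econ' → inner[credits < 19] → warn
student=Gus: major='Econ' → inner[credits < 19] → warn
student=Hiro: major='Math' → outer ELSE → other
student=Jude: major='Bio' → outer ELSE → other
student=Kai: major='Chem' → outer ELSE → other
student=Mira: major='Math' → outer ELSE → other
student=Omar: major='Math' → outer ELSE → other
student=Quinn: major='CS' → inner[ELSE] → flag
student=Zane: major='Hist' → outer ELSE → other

other, flag, warn, warn, other, other, other, other, other, flag, other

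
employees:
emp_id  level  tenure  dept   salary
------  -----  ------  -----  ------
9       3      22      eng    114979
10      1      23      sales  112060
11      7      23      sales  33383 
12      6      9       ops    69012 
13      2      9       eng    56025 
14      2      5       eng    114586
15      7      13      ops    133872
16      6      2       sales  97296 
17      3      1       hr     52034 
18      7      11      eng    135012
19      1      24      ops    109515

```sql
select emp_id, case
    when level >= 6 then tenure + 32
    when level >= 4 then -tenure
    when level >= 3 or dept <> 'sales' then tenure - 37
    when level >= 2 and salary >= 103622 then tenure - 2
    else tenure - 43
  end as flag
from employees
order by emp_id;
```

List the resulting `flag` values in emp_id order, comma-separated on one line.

-15, -20, 55, 41, -28, -32, 45, 34, -36, 43, -13

emp_id=9: level >= 3 or dept <> 'sales' → -15
emp_id=10: ELSE → -20
emp_id=11: level >= 6 → 55
emp_id=12: level >= 6 → 41
emp_id=13: level >= 3 or dept <> 'sales' → -28
emp_id=14: level >= 3 or dept <> 'sales' → -32
emp_id=15: level >= 6 → 45
emp_id=16: level >= 6 → 34
emp_id=17: level >= 3 or dept <> 'sales' → -36
emp_id=18: level >= 6 → 43
emp_id=19: level >= 3 or dept <> 'sales' → -13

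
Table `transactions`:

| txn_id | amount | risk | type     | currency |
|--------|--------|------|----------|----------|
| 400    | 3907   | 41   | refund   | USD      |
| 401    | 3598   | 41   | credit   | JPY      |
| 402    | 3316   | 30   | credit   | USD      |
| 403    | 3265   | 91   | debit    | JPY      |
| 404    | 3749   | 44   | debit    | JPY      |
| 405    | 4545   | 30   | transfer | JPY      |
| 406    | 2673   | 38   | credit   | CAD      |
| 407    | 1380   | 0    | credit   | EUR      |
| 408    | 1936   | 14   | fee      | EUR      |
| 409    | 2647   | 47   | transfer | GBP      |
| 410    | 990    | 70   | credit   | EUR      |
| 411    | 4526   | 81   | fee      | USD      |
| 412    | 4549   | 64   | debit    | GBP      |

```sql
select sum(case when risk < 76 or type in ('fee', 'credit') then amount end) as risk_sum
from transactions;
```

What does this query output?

37816

txn_id=400: ✓ → 3907
txn_id=401: ✓ → 3598
txn_id=402: ✓ → 3316
txn_id=403: ✗
txn_id=404: ✓ → 3749
txn_id=405: ✓ → 4545
txn_id=406: ✓ → 2673
txn_id=407: ✓ → 1380
txn_id=408: ✓ → 1936
txn_id=409: ✓ → 2647
txn_id=410: ✓ → 990
txn_id=411: ✓ → 4526
txn_id=412: ✓ → 4549
risk_sum = 3907 + 3598 + 3316 + 3749 + 4545 + 2673 + 1380 + 1936 + 2647 + 990 + 4526 + 4549 = 37816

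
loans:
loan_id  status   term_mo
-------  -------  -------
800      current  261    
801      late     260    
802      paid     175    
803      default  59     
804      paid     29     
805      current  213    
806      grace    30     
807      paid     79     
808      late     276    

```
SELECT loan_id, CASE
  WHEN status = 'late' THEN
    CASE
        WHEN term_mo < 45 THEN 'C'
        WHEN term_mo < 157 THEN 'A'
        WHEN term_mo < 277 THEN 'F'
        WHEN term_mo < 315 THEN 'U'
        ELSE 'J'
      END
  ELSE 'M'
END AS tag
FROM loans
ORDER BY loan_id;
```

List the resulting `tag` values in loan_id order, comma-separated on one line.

loan_id=800: status='current' → outer ELSE → M
loan_id=801: status='late' → inner[term_mo < 277] → F
loan_id=802: status='paid' → outer ELSE → M
loan_id=803: status='default' → outer ELSE → M
loan_id=804: status='paid' → outer ELSE → M
loan_id=805: status='current' → outer ELSE → M
loan_id=806: status='grace' → outer ELSE → M
loan_id=807: status='paid' → outer ELSE → M
loan_id=808: status='late' → inner[term_mo < 277] → F

M, F, M, M, M, M, M, M, F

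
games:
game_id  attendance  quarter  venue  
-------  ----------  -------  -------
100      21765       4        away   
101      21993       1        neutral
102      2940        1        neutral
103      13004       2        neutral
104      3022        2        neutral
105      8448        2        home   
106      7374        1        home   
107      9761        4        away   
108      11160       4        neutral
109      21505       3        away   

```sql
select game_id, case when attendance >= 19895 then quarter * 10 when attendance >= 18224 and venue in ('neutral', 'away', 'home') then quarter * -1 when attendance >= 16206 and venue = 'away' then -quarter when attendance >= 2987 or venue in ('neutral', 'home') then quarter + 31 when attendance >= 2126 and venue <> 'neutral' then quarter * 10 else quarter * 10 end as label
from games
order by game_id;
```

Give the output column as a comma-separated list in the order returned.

40, 10, 32, 33, 33, 33, 32, 35, 35, 30

game_id=100: attendance >= 19895 → 40
game_id=101: attendance >= 19895 → 10
game_id=102: attendance >= 2987 or venue in ('neutral', 'home') → 32
game_id=103: attendance >= 2987 or venue in ('neutral', 'home') → 33
game_id=104: attendance >= 2987 or venue in ('neutral', 'home') → 33
game_id=105: attendance >= 2987 or venue in ('neutral', 'home') → 33
game_id=106: attendance >= 2987 or venue in ('neutral', 'home') → 32
game_id=107: attendance >= 2987 or venue in ('neutral', 'home') → 35
game_id=108: attendance >= 2987 or venue in ('neutral', 'home') → 35
game_id=109: attendance >= 19895 → 30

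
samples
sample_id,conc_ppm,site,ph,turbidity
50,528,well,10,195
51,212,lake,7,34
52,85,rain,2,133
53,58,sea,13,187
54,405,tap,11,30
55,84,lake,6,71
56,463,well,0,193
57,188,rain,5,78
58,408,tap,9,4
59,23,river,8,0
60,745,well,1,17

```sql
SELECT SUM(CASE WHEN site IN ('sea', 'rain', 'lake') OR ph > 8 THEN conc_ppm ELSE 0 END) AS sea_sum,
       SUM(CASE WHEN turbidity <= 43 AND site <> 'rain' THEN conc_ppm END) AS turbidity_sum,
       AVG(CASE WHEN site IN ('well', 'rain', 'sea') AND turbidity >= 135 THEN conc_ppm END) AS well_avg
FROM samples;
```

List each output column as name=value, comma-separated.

[sea_sum: site IN ('sea', 'rain', 'lake') OR ph > 8]
sample_id=50: ✓ → 528
sample_id=51: ✓ → 212
sample_id=52: ✓ → 85
sample_id=53: ✓ → 58
sample_id=54: ✓ → 405
sample_id=55: ✓ → 84
sample_id=56: ✗
sample_id=57: ✓ → 188
sample_id=58: ✓ → 408
sample_id=59: ✗
sample_id=60: ✗
sea_sum = 528 + 212 + 85 + 58 + 405 + 84 + 188 + 408 = 1968
—
[turbidity_sum: turbidity <= 43 AND site <> 'rain']
sample_id=50: ✗
sample_id=51: ✓ → 212
sample_id=52: ✗
sample_id=53: ✗
sample_id=54: ✓ → 405
sample_id=55: ✗
sample_id=56: ✗
sample_id=57: ✗
sample_id=58: ✓ → 408
sample_id=59: ✓ → 23
sample_id=60: ✓ → 745
turbidity_sum = 212 + 405 + 408 + 23 + 745 = 1793
—
[well_avg: site IN ('well', 'rain', 'sea') AND turbidity >= 135]
sample_id=50: ✓ → 528
sample_id=51: ✗
sample_id=52: ✗
sample_id=53: ✓ → 58
sample_id=54: ✗
sample_id=55: ✗
sample_id=56: ✓ → 463
sample_id=57: ✗
sample_id=58: ✗
sample_id=59: ✗
sample_id=60: ✗
well_avg = (528 + 58 + 463) / 3 = 349.6666666667

sea_sum=1968, turbidity_sum=1793, well_avg=349.6666666667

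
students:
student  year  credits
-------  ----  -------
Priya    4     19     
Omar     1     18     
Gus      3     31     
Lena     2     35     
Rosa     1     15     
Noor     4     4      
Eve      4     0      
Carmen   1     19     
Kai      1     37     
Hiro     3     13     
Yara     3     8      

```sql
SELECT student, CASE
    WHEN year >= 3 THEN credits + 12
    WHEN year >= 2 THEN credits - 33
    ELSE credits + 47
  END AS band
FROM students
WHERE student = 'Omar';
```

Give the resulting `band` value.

student = Omar: year=1, credits=18.
year >= 3 → false
year >= 2 → false
No prior WHEN matched → ELSE → 65

65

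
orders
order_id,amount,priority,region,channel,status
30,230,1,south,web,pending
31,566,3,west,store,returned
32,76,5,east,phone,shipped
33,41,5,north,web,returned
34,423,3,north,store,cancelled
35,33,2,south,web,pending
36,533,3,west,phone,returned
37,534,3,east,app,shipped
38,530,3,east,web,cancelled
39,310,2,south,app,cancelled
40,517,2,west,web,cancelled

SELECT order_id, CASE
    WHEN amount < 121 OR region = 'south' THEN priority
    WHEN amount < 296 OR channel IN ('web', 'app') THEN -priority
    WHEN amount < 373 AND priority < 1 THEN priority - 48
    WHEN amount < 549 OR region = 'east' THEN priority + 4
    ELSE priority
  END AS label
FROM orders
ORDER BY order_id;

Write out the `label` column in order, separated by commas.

1, 3, 5, 5, 7, 2, 7, -3, -3, 2, -2

order_id=30: amount < 121 OR region = 'south' → 1
order_id=31: ELSE → 3
order_id=32: amount < 121 OR region = 'south' → 5
order_id=33: amount < 121 OR region = 'south' → 5
order_id=34: amount < 549 OR region = 'east' → 7
order_id=35: amount < 121 OR region = 'south' → 2
order_id=36: amount < 549 OR region = 'east' → 7
order_id=37: amount < 296 OR channel IN ('web', 'app') → -3
order_id=38: amount < 296 OR channel IN ('web', 'app') → -3
order_id=39: amount < 121 OR region = 'south' → 2
order_id=40: amount < 296 OR channel IN ('web', 'app') → -2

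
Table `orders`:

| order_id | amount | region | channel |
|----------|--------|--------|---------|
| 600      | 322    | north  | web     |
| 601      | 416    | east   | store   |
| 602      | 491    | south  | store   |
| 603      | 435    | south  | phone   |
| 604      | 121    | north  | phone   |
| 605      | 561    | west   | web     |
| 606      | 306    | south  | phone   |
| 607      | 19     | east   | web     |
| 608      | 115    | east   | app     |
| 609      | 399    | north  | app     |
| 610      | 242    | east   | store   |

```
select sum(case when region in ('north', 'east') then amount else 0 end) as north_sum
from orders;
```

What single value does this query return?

order_id=600: ✓ → 322
order_id=601: ✓ → 416
order_id=602: ✗
order_id=603: ✗
order_id=604: ✓ → 121
order_id=605: ✗
order_id=606: ✗
order_id=607: ✓ → 19
order_id=608: ✓ → 115
order_id=609: ✓ → 399
order_id=610: ✓ → 242
north_sum = 322 + 416 + 121 + 19 + 115 + 399 + 242 = 1634

1634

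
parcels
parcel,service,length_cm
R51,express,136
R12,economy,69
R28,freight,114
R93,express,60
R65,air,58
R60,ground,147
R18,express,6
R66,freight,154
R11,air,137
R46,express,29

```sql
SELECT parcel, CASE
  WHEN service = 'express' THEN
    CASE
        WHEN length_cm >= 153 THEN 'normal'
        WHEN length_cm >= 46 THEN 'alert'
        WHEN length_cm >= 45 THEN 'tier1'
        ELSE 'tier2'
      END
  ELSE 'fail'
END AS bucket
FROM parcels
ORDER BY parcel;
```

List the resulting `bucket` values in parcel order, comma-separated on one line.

fail, fail, tier2, fail, tier2, alert, fail, fail, fail, alert

parcel=R11: service='air' → outer ELSE → fail
parcel=R12: service='economy' → outer ELSE → fail
parcel=R18: service='express' → inner[ELSE] → tier2
parcel=R28: service='freight' → outer ELSE → fail
parcel=R46: service='express' → inner[ELSE] → tier2
parcel=R51: service='express' → inner[length_cm >= 46] → alert
parcel=R60: service='ground' → outer ELSE → fail
parcel=R65: service='air' → outer ELSE → fail
parcel=R66: service='freight' → outer ELSE → fail
parcel=R93: service='express' → inner[length_cm >= 46] → alert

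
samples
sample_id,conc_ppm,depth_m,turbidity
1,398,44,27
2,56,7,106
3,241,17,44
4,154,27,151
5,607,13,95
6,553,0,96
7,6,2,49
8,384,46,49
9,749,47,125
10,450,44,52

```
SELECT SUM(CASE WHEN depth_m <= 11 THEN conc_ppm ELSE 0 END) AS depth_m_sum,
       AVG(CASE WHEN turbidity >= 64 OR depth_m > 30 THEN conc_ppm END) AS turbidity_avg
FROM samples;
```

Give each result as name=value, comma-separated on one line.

[depth_m_sum: depth_m <= 11]
sample_id=1: ✗
sample_id=2: ✓ → 56
sample_id=3: ✗
sample_id=4: ✗
sample_id=5: ✗
sample_id=6: ✓ → 553
sample_id=7: ✓ → 6
sample_id=8: ✗
sample_id=9: ✗
sample_id=10: ✗
depth_m_sum = 56 + 553 + 6 = 615
—
[turbidity_avg: turbidity >= 64 OR depth_m > 30]
sample_id=1: ✓ → 398
sample_id=2: ✓ → 56
sample_id=3: ✗
sample_id=4: ✓ → 154
sample_id=5: ✓ → 607
sample_id=6: ✓ → 553
sample_id=7: ✗
sample_id=8: ✓ → 384
sample_id=9: ✓ → 749
sample_id=10: ✓ → 450
turbidity_avg = (398 + 56 + 154 + 607 + 553 + 384 + 749 + 450) / 8 = 418.875

depth_m_sum=615, turbidity_avg=418.875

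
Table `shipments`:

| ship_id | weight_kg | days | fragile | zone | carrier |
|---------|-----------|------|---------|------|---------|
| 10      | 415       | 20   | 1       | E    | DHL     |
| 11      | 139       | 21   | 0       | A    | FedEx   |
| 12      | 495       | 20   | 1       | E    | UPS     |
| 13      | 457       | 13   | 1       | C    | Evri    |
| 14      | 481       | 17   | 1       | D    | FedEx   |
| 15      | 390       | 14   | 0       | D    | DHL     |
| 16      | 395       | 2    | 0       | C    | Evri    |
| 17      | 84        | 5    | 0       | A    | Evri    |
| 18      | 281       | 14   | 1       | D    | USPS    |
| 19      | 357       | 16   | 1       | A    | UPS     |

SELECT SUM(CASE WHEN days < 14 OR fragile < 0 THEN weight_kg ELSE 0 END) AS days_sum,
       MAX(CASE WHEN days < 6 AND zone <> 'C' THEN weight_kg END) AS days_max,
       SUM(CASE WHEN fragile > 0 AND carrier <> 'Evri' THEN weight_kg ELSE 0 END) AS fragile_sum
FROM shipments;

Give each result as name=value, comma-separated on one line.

[days_sum: days < 14 OR fragile < 0]
ship_id=10: ✗
ship_id=11: ✗
ship_id=12: ✗
ship_id=13: ✓ → 457
ship_id=14: ✗
ship_id=15: ✗
ship_id=16: ✓ → 395
ship_id=17: ✓ → 84
ship_id=18: ✗
ship_id=19: ✗
days_sum = 457 + 395 + 84 = 936
—
[days_max: days < 6 AND zone <> 'C']
ship_id=10: ✗
ship_id=11: ✗
ship_id=12: ✗
ship_id=13: ✗
ship_id=14: ✗
ship_id=15: ✗
ship_id=16: ✗
ship_id=17: ✓ → 84
ship_id=18: ✗
ship_id=19: ✗
days_max = MAX(84) = 84
—
[fragile_sum: fragile > 0 AND carrier <> 'Evri']
ship_id=10: ✓ → 415
ship_id=11: ✗
ship_id=12: ✓ → 495
ship_id=13: ✗
ship_id=14: ✓ → 481
ship_id=15: ✗
ship_id=16: ✗
ship_id=17: ✗
ship_id=18: ✓ → 281
ship_id=19: ✓ → 357
fragile_sum = 415 + 495 + 481 + 281 + 357 = 2029

days_sum=936, days_max=84, fragile_sum=2029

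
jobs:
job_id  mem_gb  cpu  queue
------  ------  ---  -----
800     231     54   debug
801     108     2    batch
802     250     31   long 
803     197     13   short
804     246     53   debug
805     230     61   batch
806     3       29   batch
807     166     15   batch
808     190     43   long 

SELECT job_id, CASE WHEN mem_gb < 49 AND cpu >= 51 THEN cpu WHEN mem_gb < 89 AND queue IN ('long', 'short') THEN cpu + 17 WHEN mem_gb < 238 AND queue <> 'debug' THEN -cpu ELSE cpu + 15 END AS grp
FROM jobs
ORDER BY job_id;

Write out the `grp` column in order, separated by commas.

69, -2, 46, -13, 68, -61, -29, -15, -43

job_id=800: ELSE → 69
job_id=801: mem_gb < 238 AND queue <> 'debug' → -2
job_id=802: ELSE → 46
job_id=803: mem_gb < 238 AND queue <> 'debug' → -13
job_id=804: ELSE → 68
job_id=805: mem_gb < 238 AND queue <> 'debug' → -61
job_id=806: mem_gb < 238 AND queue <> 'debug' → -29
job_id=807: mem_gb < 238 AND queue <> 'debug' → -15
job_id=808: mem_gb < 238 AND queue <> 'debug' → -43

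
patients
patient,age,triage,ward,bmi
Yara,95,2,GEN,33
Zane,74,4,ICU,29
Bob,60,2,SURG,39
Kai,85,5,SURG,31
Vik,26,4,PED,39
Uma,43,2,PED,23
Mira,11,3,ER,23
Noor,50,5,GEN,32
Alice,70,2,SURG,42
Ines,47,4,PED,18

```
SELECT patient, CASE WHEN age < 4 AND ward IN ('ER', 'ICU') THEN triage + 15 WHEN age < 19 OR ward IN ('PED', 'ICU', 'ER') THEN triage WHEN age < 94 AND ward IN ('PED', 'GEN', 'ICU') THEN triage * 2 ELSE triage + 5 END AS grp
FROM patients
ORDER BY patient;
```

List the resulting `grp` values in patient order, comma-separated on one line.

7, 7, 4, 10, 3, 10, 2, 4, 7, 4

patient=Alice: ELSE → 7
patient=Bob: ELSE → 7
patient=Ines: age < 19 OR ward IN ('PED', 'ICU', 'ER') → 4
patient=Kai: ELSE → 10
patient=Mira: age < 19 OR ward IN ('PED', 'ICU', 'ER') → 3
patient=Noor: age < 94 AND ward IN ('PED', 'GEN', 'ICU') → 10
patient=Uma: age < 19 OR ward IN ('PED', 'ICU', 'ER') → 2
patient=Vik: age < 19 OR ward IN ('PED', 'ICU', 'ER') → 4
patient=Yara: ELSE → 7
patient=Zane: age < 19 OR ward IN ('PED', 'ICU', 'ER') → 4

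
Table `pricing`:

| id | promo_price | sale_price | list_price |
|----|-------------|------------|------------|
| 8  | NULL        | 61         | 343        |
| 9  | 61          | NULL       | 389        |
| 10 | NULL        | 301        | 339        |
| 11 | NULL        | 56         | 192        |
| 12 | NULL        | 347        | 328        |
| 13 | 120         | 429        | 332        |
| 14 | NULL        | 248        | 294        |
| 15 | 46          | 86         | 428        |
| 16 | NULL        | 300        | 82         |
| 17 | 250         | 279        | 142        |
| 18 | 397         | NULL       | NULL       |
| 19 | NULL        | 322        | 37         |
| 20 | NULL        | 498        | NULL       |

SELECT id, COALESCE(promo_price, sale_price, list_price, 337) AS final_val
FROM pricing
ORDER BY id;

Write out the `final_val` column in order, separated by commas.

61, 61, 301, 56, 347, 120, 248, 46, 300, 250, 397, 322, 498

id=8: promo_price=NULL, sale_price=61 → 61
id=9: promo_price=61 → 61
id=10: promo_price=NULL, sale_price=301 → 301
id=11: promo_price=NULL, sale_price=56 → 56
id=12: promo_price=NULL, sale_price=347 → 347
id=13: promo_price=120 → 120
id=14: promo_price=NULL, sale_price=248 → 248
id=15: promo_price=46 → 46
id=16: promo_price=NULL, sale_price=300 → 300
id=17: promo_price=250 → 250
id=18: promo_price=397 → 397
id=19: promo_price=NULL, sale_price=322 → 322
id=20: promo_price=NULL, sale_price=498 → 498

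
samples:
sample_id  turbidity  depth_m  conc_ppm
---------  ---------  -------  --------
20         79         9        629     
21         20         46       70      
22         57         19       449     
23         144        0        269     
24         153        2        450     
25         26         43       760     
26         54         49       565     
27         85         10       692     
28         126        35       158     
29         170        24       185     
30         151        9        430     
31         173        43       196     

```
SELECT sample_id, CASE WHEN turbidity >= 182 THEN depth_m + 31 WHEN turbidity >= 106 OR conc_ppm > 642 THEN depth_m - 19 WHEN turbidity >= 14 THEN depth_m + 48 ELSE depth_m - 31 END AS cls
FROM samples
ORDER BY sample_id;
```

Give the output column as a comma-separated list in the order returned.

57, 94, 67, -19, -17, 24, 97, -9, 16, 5, -10, 24

sample_id=20: turbidity >= 14 → 57
sample_id=21: turbidity >= 14 → 94
sample_id=22: turbidity >= 14 → 67
sample_id=23: turbidity >= 106 OR conc_ppm > 642 → -19
sample_id=24: turbidity >= 106 OR conc_ppm > 642 → -17
sample_id=25: turbidity >= 106 OR conc_ppm > 642 → 24
sample_id=26: turbidity >= 14 → 97
sample_id=27: turbidity >= 106 OR conc_ppm > 642 → -9
sample_id=28: turbidity >= 106 OR conc_ppm > 642 → 16
sample_id=29: turbidity >= 106 OR conc_ppm > 642 → 5
sample_id=30: turbidity >= 106 OR conc_ppm > 642 → -10
sample_id=31: turbidity >= 106 OR conc_ppm > 642 → 24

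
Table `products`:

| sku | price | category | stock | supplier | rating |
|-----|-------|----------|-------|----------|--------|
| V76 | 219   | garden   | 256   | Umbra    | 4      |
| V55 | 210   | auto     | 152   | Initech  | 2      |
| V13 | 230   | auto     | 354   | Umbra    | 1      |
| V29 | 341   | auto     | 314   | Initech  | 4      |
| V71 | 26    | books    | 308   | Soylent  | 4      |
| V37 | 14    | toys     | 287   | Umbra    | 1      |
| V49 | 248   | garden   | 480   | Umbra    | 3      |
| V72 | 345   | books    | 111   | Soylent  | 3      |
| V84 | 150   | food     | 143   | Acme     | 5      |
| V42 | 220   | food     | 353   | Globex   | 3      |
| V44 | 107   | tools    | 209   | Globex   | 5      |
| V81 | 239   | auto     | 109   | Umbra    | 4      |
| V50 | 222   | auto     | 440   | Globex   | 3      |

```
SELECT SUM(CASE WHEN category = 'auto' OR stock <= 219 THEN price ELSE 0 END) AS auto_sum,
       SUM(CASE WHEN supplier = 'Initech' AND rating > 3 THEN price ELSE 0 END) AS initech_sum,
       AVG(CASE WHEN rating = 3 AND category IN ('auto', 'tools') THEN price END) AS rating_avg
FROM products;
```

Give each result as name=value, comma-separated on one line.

[auto_sum: category = 'auto' OR stock <= 219]
sku=V76: ✗
sku=V55: ✓ → 210
sku=V13: ✓ → 230
sku=V29: ✓ → 341
sku=V71: ✗
sku=V37: ✗
sku=V49: ✗
sku=V72: ✓ → 345
sku=V84: ✓ → 150
sku=V42: ✗
sku=V44: ✓ → 107
sku=V81: ✓ → 239
sku=V50: ✓ → 222
auto_sum = 210 + 230 + 341 + 345 + 150 + 107 + 239 + 222 = 1844
—
[initech_sum: supplier = 'Initech' AND rating > 3]
sku=V76: ✗
sku=V55: ✗
sku=V13: ✗
sku=V29: ✓ → 341
sku=V71: ✗
sku=V37: ✗
sku=V49: ✗
sku=V72: ✗
sku=V84: ✗
sku=V42: ✗
sku=V44: ✗
sku=V81: ✗
sku=V50: ✗
initech_sum = 341
—
[rating_avg: rating = 3 AND category IN ('auto', 'tools')]
sku=V76: ✗
sku=V55: ✗
sku=V13: ✗
sku=V29: ✗
sku=V71: ✗
sku=V37: ✗
sku=V49: ✗
sku=V72: ✗
sku=V84: ✗
sku=V42: ✗
sku=V44: ✗
sku=V81: ✗
sku=V50: ✓ → 222
rating_avg = 222

auto_sum=1844, initech_sum=341, rating_avg=222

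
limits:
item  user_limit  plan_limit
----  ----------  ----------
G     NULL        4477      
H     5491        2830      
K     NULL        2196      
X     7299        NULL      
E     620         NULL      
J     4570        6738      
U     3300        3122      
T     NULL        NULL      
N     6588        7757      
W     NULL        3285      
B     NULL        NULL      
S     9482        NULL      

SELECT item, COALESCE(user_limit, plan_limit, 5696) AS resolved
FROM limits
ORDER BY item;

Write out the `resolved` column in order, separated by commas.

item=B: user_limit=NULL, plan_limit=NULL, → literal 5696 → 5696
item=E: user_limit=620 → 620
item=G: user_limit=NULL, plan_limit=4477 → 4477
item=H: user_limit=5491 → 5491
item=J: user_limit=4570 → 4570
item=K: user_limit=NULL, plan_limit=2196 → 2196
item=N: user_limit=6588 → 6588
item=S: user_limit=9482 → 9482
item=T: user_limit=NULL, plan_limit=NULL, → literal 5696 → 5696
item=U: user_limit=3300 → 3300
item=W: user_limit=NULL, plan_limit=3285 → 3285
item=X: user_limit=7299 → 7299

5696, 620, 4477, 5491, 4570, 2196, 6588, 9482, 5696, 3300, 3285, 7299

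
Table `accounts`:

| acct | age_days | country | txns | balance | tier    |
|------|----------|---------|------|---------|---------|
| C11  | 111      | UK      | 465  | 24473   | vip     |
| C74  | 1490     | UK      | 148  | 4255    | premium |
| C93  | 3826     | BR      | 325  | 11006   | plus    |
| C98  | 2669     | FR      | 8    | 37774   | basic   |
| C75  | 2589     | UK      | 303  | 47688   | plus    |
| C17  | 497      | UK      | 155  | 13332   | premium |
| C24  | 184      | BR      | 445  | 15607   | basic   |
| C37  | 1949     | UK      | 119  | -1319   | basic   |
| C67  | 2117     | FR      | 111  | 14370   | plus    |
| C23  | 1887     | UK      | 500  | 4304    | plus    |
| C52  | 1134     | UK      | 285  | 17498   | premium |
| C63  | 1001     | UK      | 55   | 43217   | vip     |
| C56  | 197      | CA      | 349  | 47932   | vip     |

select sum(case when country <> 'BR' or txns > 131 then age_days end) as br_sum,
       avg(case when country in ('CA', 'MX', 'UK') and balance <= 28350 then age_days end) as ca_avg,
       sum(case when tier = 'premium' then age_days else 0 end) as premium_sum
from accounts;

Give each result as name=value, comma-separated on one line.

[br_sum: country <> 'BR' or txns > 131]
acct=C11: ✓ → 111
acct=C74: ✓ → 1490
acct=C93: ✓ → 3826
acct=C98: ✓ → 2669
acct=C75: ✓ → 2589
acct=C17: ✓ → 497
acct=C24: ✓ → 184
acct=C37: ✓ → 1949
acct=C67: ✓ → 2117
acct=C23: ✓ → 1887
acct=C52: ✓ → 1134
acct=C63: ✓ → 1001
acct=C56: ✓ → 197
br_sum = 111 + 1490 + 3826 + 2669 + 2589 + 497 + 184 + 1949 + 2117 + 1887 + 1134 + 1001 + 197 = 19651
—
[ca_avg: country in ('CA', 'MX', 'UK') and balance <= 28350]
acct=C11: ✓ → 111
acct=C74: ✓ → 1490
acct=C93: ✗
acct=C98: ✗
acct=C75: ✗
acct=C17: ✓ → 497
acct=C24: ✗
acct=C37: ✓ → 1949
acct=C67: ✗
acct=C23: ✓ → 1887
acct=C52: ✓ → 1134
acct=C63: ✗
acct=C56: ✗
ca_avg = (111 + 1490 + 497 + 1949 + 1887 + 1134) / 6 = 1178
—
[premium_sum: tier = 'premium']
acct=C11: ✗
acct=C74: ✓ → 1490
acct=C93: ✗
acct=C98: ✗
acct=C75: ✗
acct=C17: ✓ → 497
acct=C24: ✗
acct=C37: ✗
acct=C67: ✗
acct=C23: ✗
acct=C52: ✓ → 1134
acct=C63: ✗
acct=C56: ✗
premium_sum = 1490 + 497 + 1134 = 3121

br_sum=19651, ca_avg=1178, premium_sum=3121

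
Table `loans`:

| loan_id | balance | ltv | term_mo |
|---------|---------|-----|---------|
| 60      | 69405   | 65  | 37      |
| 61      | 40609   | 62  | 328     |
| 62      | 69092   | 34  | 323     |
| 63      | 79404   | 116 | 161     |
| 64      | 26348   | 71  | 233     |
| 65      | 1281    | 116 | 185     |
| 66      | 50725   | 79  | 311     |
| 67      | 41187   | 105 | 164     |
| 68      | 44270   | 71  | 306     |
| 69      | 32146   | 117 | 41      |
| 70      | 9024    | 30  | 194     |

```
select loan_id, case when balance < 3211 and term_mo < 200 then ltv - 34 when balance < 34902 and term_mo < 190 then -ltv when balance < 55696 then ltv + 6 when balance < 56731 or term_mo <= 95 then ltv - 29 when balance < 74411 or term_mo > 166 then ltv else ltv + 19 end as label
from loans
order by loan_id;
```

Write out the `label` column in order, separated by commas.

loan_id=60: balance < 56731 or term_mo <= 95 → 36
loan_id=61: balance < 55696 → 68
loan_id=62: balance < 74411 or term_mo > 166 → 34
loan_id=63: ELSE → 135
loan_id=64: balance < 55696 → 77
loan_id=65: balance < 3211 and term_mo < 200 → 82
loan_id=66: balance < 55696 → 85
loan_id=67: balance < 55696 → 111
loan_id=68: balance < 55696 → 77
loan_id=69: balance < 34902 and term_mo < 190 → -117
loan_id=70: balance < 55696 → 36

36, 68, 34, 135, 77, 82, 85, 111, 77, -117, 36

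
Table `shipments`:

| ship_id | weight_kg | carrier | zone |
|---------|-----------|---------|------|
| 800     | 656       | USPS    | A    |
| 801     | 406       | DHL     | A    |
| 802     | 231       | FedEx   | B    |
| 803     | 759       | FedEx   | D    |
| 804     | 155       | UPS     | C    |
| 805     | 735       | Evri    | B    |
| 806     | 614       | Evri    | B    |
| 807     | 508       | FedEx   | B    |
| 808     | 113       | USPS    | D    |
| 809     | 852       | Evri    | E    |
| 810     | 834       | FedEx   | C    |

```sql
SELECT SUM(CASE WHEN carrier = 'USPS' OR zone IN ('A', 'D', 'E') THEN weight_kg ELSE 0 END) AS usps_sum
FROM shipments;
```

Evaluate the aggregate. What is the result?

ship_id=800: ✓ → 656
ship_id=801: ✓ → 406
ship_id=802: ✗
ship_id=803: ✓ → 759
ship_id=804: ✗
ship_id=805: ✗
ship_id=806: ✗
ship_id=807: ✗
ship_id=808: ✓ → 113
ship_id=809: ✓ → 852
ship_id=810: ✗
usps_sum = 656 + 406 + 759 + 113 + 852 = 2786

2786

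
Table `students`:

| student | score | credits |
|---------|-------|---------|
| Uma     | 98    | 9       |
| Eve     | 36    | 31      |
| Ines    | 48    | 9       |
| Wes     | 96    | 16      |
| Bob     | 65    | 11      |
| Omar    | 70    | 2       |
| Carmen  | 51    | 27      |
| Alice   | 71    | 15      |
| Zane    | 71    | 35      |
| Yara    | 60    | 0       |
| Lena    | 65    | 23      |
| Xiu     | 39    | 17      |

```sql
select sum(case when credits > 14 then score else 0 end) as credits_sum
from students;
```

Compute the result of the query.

429

student=Uma: ✗
student=Eve: ✓ → 36
student=Ines: ✗
student=Wes: ✓ → 96
student=Bob: ✗
student=Omar: ✗
student=Carmen: ✓ → 51
student=Alice: ✓ → 71
student=Zane: ✓ → 71
student=Yara: ✗
student=Lena: ✓ → 65
student=Xiu: ✓ → 39
credits_sum = 36 + 96 + 51 + 71 + 71 + 65 + 39 = 429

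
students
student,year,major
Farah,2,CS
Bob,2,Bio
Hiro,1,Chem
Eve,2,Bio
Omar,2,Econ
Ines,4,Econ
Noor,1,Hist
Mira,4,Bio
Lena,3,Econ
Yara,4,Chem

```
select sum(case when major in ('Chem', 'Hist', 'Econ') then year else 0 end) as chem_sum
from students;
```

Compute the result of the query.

student=Farah: ✗
student=Bob: ✗
student=Hiro: ✓ → 1
student=Eve: ✗
student=Omar: ✓ → 2
student=Ines: ✓ → 4
student=Noor: ✓ → 1
student=Mira: ✗
student=Lena: ✓ → 3
student=Yara: ✓ → 4
chem_sum = 1 + 2 + 4 + 1 + 3 + 4 = 15

15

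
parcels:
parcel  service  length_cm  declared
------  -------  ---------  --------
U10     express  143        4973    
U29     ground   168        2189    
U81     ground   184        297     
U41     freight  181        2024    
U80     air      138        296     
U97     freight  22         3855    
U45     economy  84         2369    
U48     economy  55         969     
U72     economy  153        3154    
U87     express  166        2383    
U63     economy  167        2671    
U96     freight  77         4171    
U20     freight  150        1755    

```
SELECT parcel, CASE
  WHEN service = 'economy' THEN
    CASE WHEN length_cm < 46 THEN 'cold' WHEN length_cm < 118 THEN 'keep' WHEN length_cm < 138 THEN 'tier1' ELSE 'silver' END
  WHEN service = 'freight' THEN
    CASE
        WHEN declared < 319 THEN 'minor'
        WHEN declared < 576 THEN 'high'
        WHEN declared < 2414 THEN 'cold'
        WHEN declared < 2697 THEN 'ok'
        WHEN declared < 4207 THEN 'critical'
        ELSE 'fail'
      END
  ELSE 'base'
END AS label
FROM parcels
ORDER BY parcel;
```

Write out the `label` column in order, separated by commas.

parcel=U10: service='express' → outer ELSE → base
parcel=U20: service='freight' → inner[declared < 2414] → cold
parcel=U29: service='ground' → outer ELSE → base
parcel=U41: service='freight' → inner[declared < 2414] → cold
parcel=U45: service='economy' → inner[length_cm < 118] → keep
parcel=U48: service='economy' → inner[length_cm < 118] → keep
parcel=U63: service='economy' → inner[ELSE] → silver
parcel=U72: service='economy' → inner[ELSE] → silver
parcel=U80: service='air' → outer ELSE → base
parcel=U81: service='ground' → outer ELSE → base
parcel=U87: service='express' → outer ELSE → base
parcel=U96: service='freight' → inner[declared < 4207] → critical
parcel=U97: service='freight' → inner[declared < 4207] → critical

base, cold, base, cold, keep, keep, silver, silver, base, base, base, critical, critical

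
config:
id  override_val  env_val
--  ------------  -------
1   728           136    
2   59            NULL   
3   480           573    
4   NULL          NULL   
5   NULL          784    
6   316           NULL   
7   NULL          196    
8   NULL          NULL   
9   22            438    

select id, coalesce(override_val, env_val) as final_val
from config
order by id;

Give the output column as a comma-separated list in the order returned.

id=1: override_val=728 → 728
id=2: override_val=59 → 59
id=3: override_val=480 → 480
id=4: override_val=NULL, env_val=NULL (all NULL) → NULL
id=5: override_val=NULL, env_val=784 → 784
id=6: override_val=316 → 316
id=7: override_val=NULL, env_val=196 → 196
id=8: override_val=NULL, env_val=NULL (all NULL) → NULL
id=9: override_val=22 → 22

728, 59, 480, NULL, 784, 316, 196, NULL, 22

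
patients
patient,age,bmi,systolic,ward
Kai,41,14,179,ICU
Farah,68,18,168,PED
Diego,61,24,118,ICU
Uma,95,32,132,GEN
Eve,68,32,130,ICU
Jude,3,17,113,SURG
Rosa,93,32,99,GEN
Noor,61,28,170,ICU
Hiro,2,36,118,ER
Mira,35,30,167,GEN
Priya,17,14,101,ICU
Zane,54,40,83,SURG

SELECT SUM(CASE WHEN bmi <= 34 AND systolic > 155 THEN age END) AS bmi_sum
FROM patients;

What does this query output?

patient=Kai: ✓ → 41
patient=Farah: ✓ → 68
patient=Diego: ✗
patient=Uma: ✗
patient=Eve: ✗
patient=Jude: ✗
patient=Rosa: ✗
patient=Noor: ✓ → 61
patient=Hiro: ✗
patient=Mira: ✓ → 35
patient=Priya: ✗
patient=Zane: ✗
bmi_sum = 41 + 68 + 61 + 35 = 205

205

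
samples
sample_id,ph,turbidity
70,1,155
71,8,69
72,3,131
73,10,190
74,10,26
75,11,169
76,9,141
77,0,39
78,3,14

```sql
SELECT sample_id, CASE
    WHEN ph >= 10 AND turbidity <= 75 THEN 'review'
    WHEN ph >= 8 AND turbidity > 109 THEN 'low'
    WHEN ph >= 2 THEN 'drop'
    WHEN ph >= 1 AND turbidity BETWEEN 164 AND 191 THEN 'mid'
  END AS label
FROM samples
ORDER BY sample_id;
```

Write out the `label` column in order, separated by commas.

sample_id=70: (no match → NULL) → NULL
sample_id=71: ph >= 2 → drop
sample_id=72: ph >= 2 → drop
sample_id=73: ph >= 8 AND turbidity > 109 → low
sample_id=74: ph >= 10 AND turbidity <= 75 → review
sample_id=75: ph >= 8 AND turbidity > 109 → low
sample_id=76: ph >= 8 AND turbidity > 109 → low
sample_id=77: (no match → NULL) → NULL
sample_id=78: ph >= 2 → drop

NULL, drop, drop, low, review, low, low, NULL, drop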